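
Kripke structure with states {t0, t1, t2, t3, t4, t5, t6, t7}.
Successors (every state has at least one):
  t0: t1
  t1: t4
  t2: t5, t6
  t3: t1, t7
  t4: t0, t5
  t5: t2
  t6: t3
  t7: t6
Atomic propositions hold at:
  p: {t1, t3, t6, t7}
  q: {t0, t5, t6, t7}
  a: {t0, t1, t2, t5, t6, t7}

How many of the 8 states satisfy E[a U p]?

7

E[a U p]: least fixpoint, start Z0 = Sat(p) = {t1, t3, t6, t7}, add states in Sat(a) with some successor in Z. Z1 = {t0, t1, t2, t3, t6, t7}; Z2 = {t0, t1, t2, t3, t5, t6, t7}; fixed.
Sat(E[a U p]) = {t0, t1, t2, t3, t5, t6, t7}
|Sat(E[a U p])| = |{t0, t1, t2, t3, t5, t6, t7}| = 7.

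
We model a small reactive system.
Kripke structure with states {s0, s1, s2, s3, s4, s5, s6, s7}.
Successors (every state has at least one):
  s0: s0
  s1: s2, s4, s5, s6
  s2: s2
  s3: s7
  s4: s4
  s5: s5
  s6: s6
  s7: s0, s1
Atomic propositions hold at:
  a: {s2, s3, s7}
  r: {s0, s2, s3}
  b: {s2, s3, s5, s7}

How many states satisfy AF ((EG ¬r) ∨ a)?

7

Sat(¬r) = {s1, s4, s5, s6, s7}
EG ¬r: greatest fixpoint, start Z0 = {s1, s4, s5, s6, s7}, keep only states in Sat with some successor in Z. Already a fixed point.
Sat(EG ¬r) = {s1, s4, s5, s6, s7}
Sat((EG ¬r) ∨ a) = {s1, s2, s3, s4, s5, s6, s7}
AF ((EG ¬r) ∨ a): least fixpoint, start Z0 = {s1, s2, s3, s4, s5, s6, s7}, add states with every successor in Z. Already a fixed point.
Sat(AF ((EG ¬r) ∨ a)) = {s1, s2, s3, s4, s5, s6, s7}
|Sat(AF ((EG ¬r) ∨ a))| = |{s1, s2, s3, s4, s5, s6, s7}| = 7.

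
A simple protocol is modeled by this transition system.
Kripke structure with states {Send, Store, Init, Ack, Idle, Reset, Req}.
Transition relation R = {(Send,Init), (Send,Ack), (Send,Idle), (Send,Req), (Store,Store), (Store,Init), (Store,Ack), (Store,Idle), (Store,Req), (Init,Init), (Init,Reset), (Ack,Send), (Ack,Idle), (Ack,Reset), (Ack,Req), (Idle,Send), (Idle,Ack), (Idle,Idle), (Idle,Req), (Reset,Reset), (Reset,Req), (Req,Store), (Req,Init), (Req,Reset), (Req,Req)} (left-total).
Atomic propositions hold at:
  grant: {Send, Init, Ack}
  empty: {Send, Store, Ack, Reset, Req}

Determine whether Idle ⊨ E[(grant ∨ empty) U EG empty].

No

Sat(grant ∨ empty) = {Send, Store, Init, Ack, Reset, Req}
EG empty: greatest fixpoint, start Z0 = {Send, Store, Ack, Reset, Req}, keep only states in Sat with some successor in Z. Already a fixed point.
Sat(EG empty) = {Send, Store, Ack, Reset, Req}
E[(grant ∨ empty) U EG empty]: least fixpoint, start Z0 = Sat(EG empty) = {Send, Store, Ack, Reset, Req}, add states in Sat(grant ∨ empty) with some successor in Z. Z1 = {Send, Store, Init, Ack, Reset, Req}; fixed.
Sat(E[(grant ∨ empty) U EG empty]) = {Send, Store, Init, Ack, Reset, Req}
Idle ∉ Sat(E[(grant ∨ empty) U EG empty]) = {Send, Store, Init, Ack, Reset, Req}, so the formula does not hold at Idle.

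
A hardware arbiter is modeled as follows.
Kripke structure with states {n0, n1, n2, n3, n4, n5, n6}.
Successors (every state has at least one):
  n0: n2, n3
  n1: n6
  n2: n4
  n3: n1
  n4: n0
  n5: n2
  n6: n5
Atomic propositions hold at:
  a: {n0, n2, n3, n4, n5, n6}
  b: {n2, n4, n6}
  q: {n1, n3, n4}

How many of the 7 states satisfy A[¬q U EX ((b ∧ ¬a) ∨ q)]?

5

Sat(¬q) = {n0, n2, n5, n6}
Sat(¬a) = {n1}
Sat(b ∧ ¬a) = ∅
Sat((b ∧ ¬a) ∨ q) = {n1, n3, n4}
Sat(EX ((b ∧ ¬a) ∨ q)) = {s : some successor in {n1, n3, n4}} = {n0, n2, n3}
A[¬q U EX ((b ∧ ¬a) ∨ q)]: least fixpoint, start Z0 = Sat(EX ((b ∧ ¬a) ∨ q)) = {n0, n2, n3}, add states in Sat(¬q) with every successor in Z. Z1 = {n0, n2, n3, n5}; Z2 = {n0, n2, n3, n5, n6}; fixed.
Sat(A[¬q U EX ((b ∧ ¬a) ∨ q)]) = {n0, n2, n3, n5, n6}
|Sat(A[¬q U EX ((b ∧ ¬a) ∨ q)])| = |{n0, n2, n3, n5, n6}| = 5.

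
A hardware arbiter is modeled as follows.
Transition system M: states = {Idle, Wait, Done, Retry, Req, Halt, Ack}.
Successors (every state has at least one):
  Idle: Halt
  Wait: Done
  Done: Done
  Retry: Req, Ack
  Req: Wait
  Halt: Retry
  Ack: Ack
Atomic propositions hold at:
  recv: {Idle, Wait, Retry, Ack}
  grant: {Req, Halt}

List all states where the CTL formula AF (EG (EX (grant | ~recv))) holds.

{Wait, Done, Req}

Sat(~recv) = {Done, Req, Halt}
Sat(grant | ~recv) = {Done, Req, Halt}
Sat(EX (grant | ~recv)) = {s : some successor in {Done, Req, Halt}} = {Idle, Wait, Done, Retry}
EG (EX (grant | ~recv)): greatest fixpoint, start Z0 = {Idle, Wait, Done, Retry}, keep only states in Sat with some successor in Z. Z1 = {Wait, Done}; fixed.
Sat(EG (EX (grant | ~recv))) = {Wait, Done}
AF (EG (EX (grant | ~recv))): least fixpoint, start Z0 = {Wait, Done}, add states with every successor in Z. Z1 = {Wait, Done, Req}; fixed.
Sat(AF (EG (EX (grant | ~recv)))) = {Wait, Done, Req}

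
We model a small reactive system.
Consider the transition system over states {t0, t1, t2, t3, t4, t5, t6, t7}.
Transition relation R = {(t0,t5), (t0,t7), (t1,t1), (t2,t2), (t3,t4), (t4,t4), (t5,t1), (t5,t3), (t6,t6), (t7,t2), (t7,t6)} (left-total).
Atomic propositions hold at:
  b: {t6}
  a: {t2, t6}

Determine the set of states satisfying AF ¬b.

{t0, t1, t2, t3, t4, t5, t7}

Sat(¬b) = {t0, t1, t2, t3, t4, t5, t7}
AF ¬b: least fixpoint, start Z0 = {t0, t1, t2, t3, t4, t5, t7}, add states with every successor in Z. Already a fixed point.
Sat(AF ¬b) = {t0, t1, t2, t3, t4, t5, t7}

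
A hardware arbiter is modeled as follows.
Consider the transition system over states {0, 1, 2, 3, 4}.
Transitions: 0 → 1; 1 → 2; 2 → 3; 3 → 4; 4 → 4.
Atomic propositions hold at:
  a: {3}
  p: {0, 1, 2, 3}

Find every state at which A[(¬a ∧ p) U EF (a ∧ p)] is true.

Sat(¬a) = {0, 1, 2, 4}
Sat(¬a ∧ p) = {0, 1, 2}
Sat(a ∧ p) = {3}
EF (a ∧ p): least fixpoint, start Z0 = {3}, add states with some successor in Z. Z1 = {2, 3}; Z2 = {1, 2, 3}; Z3 = {0, 1, 2, 3}; fixed.
Sat(EF (a ∧ p)) = {0, 1, 2, 3}
A[(¬a ∧ p) U EF (a ∧ p)]: least fixpoint, start Z0 = Sat(EF (a ∧ p)) = {0, 1, 2, 3}, add states in Sat(¬a ∧ p) with every successor in Z. Already a fixed point.
Sat(A[(¬a ∧ p) U EF (a ∧ p)]) = {0, 1, 2, 3}

{0, 1, 2, 3}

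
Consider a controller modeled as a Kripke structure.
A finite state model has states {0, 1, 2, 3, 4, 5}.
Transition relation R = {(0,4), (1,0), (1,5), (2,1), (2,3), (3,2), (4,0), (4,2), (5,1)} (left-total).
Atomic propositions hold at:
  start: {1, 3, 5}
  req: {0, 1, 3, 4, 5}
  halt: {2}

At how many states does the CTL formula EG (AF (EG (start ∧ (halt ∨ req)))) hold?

Sat(halt ∨ req) = {0, 1, 2, 3, 4, 5}
Sat(start ∧ (halt ∨ req)) = {1, 3, 5}
EG (start ∧ (halt ∨ req)): greatest fixpoint, start Z0 = {1, 3, 5}, keep only states in Sat with some successor in Z. Z1 = {1, 5}; fixed.
Sat(EG (start ∧ (halt ∨ req))) = {1, 5}
AF (EG (start ∧ (halt ∨ req))): least fixpoint, start Z0 = {1, 5}, add states with every successor in Z. Already a fixed point.
Sat(AF (EG (start ∧ (halt ∨ req)))) = {1, 5}
EG (AF (EG (start ∧ (halt ∨ req)))): greatest fixpoint, start Z0 = {1, 5}, keep only states in Sat with some successor in Z. Already a fixed point.
Sat(EG (AF (EG (start ∧ (halt ∨ req))))) = {1, 5}
|Sat(EG (AF (EG (start ∧ (halt ∨ req)))))| = |{1, 5}| = 2.

2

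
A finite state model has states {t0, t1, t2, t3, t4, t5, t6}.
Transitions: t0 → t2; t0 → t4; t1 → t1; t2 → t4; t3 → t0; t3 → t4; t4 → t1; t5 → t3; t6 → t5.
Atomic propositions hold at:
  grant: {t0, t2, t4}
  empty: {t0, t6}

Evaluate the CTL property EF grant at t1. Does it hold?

EF grant: least fixpoint, start Z0 = {t0, t2, t4}, add states with some successor in Z. Z1 = {t0, t2, t3, t4}; Z2 = {t0, t2, t3, t4, t5}; Z3 = {t0, t2, t3, t4, t5, t6}; fixed.
Sat(EF grant) = {t0, t2, t3, t4, t5, t6}
t1 ∉ Sat(EF grant) = {t0, t2, t3, t4, t5, t6}, so the formula does not hold at t1.

No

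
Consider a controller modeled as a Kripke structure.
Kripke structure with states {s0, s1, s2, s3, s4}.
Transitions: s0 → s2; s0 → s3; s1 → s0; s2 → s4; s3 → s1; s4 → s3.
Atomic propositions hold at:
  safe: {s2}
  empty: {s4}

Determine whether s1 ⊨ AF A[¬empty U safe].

No

Sat(¬empty) = {s0, s1, s2, s3}
A[¬empty U safe]: least fixpoint, start Z0 = Sat(safe) = {s2}, add states in Sat(¬empty) with every successor in Z. Already a fixed point.
Sat(A[¬empty U safe]) = {s2}
AF A[¬empty U safe]: least fixpoint, start Z0 = {s2}, add states with every successor in Z. Already a fixed point.
Sat(AF A[¬empty U safe]) = {s2}
s1 ∉ Sat(AF A[¬empty U safe]) = {s2}, so the formula does not hold at s1.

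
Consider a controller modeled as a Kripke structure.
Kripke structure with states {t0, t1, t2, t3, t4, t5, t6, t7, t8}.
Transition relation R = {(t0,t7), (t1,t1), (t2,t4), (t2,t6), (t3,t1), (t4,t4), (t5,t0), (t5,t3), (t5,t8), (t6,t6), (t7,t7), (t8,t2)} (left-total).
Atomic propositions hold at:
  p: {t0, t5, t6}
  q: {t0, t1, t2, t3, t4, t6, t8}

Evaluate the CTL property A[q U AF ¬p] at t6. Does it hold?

No

Sat(¬p) = {t1, t2, t3, t4, t7, t8}
AF ¬p: least fixpoint, start Z0 = {t1, t2, t3, t4, t7, t8}, add states with every successor in Z. Z1 = {t0, t1, t2, t3, t4, t7, t8}; Z2 = {t0, t1, t2, t3, t4, t5, t7, t8}; fixed.
Sat(AF ¬p) = {t0, t1, t2, t3, t4, t5, t7, t8}
A[q U AF ¬p]: least fixpoint, start Z0 = Sat(AF ¬p) = {t0, t1, t2, t3, t4, t5, t7, t8}, add states in Sat(q) with every successor in Z. Already a fixed point.
Sat(A[q U AF ¬p]) = {t0, t1, t2, t3, t4, t5, t7, t8}
t6 ∉ Sat(A[q U AF ¬p]) = {t0, t1, t2, t3, t4, t5, t7, t8}, so the formula does not hold at t6.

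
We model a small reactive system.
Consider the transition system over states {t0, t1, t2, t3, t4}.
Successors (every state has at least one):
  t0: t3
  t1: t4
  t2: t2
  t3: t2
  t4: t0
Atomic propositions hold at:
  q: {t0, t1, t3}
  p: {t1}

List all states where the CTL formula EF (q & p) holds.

{t1}

Sat(q & p) = {t1}
EF (q & p): least fixpoint, start Z0 = {t1}, add states with some successor in Z. Already a fixed point.
Sat(EF (q & p)) = {t1}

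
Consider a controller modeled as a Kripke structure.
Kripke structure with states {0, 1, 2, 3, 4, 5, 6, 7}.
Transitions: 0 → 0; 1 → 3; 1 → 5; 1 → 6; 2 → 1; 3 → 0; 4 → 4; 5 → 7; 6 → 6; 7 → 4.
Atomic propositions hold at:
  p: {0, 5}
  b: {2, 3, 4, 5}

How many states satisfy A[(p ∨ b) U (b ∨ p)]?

5

Sat(p ∨ b) = {0, 2, 3, 4, 5}
Sat(b ∨ p) = {0, 2, 3, 4, 5}
A[(p ∨ b) U (b ∨ p)]: least fixpoint, start Z0 = Sat((b ∨ p)) = {0, 2, 3, 4, 5}, add states in Sat(p ∨ b) with every successor in Z. Already a fixed point.
Sat(A[(p ∨ b) U (b ∨ p)]) = {0, 2, 3, 4, 5}
|Sat(A[(p ∨ b) U (b ∨ p)])| = |{0, 2, 3, 4, 5}| = 5.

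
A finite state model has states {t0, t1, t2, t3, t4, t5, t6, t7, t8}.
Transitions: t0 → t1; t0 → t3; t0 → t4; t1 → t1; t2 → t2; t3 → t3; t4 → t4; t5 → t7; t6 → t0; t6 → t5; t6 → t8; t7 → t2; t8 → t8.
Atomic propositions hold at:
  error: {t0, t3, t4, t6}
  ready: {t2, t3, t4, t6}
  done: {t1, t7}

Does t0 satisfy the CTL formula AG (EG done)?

EG done: greatest fixpoint, start Z0 = {t1, t7}, keep only states in Sat with some successor in Z. Z1 = {t1}; fixed.
Sat(EG done) = {t1}
AG (EG done): greatest fixpoint, start Z0 = {t1}, keep only states in Sat with every successor in Z. Already a fixed point.
Sat(AG (EG done)) = {t1}
t0 ∉ Sat(AG (EG done)) = {t1}, so the formula does not hold at t0.

No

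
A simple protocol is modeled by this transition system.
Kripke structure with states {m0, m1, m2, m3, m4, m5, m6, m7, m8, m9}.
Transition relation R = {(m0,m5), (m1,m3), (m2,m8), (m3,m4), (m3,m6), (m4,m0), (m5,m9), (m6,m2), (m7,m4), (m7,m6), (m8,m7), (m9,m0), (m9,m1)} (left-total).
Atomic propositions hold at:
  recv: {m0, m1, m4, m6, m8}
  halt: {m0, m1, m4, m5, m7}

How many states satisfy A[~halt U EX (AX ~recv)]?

Sat(~halt) = {m2, m3, m6, m8, m9}
Sat(~recv) = {m2, m3, m5, m7, m9}
Sat(AX ~recv) = {s : every successor in {m2, m3, m5, m7, m9}} = {m0, m1, m5, m6, m8}
Sat(EX (AX ~recv)) = {s : some successor in {m0, m1, m5, m6, m8}} = {m0, m2, m3, m4, m7, m9}
A[~halt U EX (AX ~recv)]: least fixpoint, start Z0 = Sat(EX (AX ~recv)) = {m0, m2, m3, m4, m7, m9}, add states in Sat(~halt) with every successor in Z. Z1 = {m0, m2, m3, m4, m6, m7, m8, m9}; fixed.
Sat(A[~halt U EX (AX ~recv)]) = {m0, m2, m3, m4, m6, m7, m8, m9}
|Sat(A[~halt U EX (AX ~recv)])| = |{m0, m2, m3, m4, m6, m7, m8, m9}| = 8.

8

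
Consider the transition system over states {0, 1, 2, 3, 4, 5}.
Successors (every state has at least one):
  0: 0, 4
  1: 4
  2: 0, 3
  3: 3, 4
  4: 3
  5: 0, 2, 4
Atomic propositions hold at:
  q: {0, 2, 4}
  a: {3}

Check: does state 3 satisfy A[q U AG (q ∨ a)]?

Sat(q ∨ a) = {0, 2, 3, 4}
AG (q ∨ a): greatest fixpoint, start Z0 = {0, 2, 3, 4}, keep only states in Sat with every successor in Z. Already a fixed point.
Sat(AG (q ∨ a)) = {0, 2, 3, 4}
A[q U AG (q ∨ a)]: least fixpoint, start Z0 = Sat(AG (q ∨ a)) = {0, 2, 3, 4}, add states in Sat(q) with every successor in Z. Already a fixed point.
Sat(A[q U AG (q ∨ a)]) = {0, 2, 3, 4}
3 ∈ Sat(A[q U AG (q ∨ a)]) = {0, 2, 3, 4}, so the formula holds at 3.

Yes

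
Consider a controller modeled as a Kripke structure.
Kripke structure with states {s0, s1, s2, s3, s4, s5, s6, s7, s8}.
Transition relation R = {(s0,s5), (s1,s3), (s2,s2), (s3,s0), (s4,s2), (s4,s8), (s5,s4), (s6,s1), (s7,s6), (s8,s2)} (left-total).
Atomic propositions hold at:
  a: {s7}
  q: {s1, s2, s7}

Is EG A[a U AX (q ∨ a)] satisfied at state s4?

No

Sat(q ∨ a) = {s1, s2, s7}
Sat(AX (q ∨ a)) = {s : every successor in {s1, s2, s7}} = {s2, s6, s8}
A[a U AX (q ∨ a)]: least fixpoint, start Z0 = Sat(AX (q ∨ a)) = {s2, s6, s8}, add states in Sat(a) with every successor in Z. Z1 = {s2, s6, s7, s8}; fixed.
Sat(A[a U AX (q ∨ a)]) = {s2, s6, s7, s8}
EG A[a U AX (q ∨ a)]: greatest fixpoint, start Z0 = {s2, s6, s7, s8}, keep only states in Sat with some successor in Z. Z1 = {s2, s7, s8}; Z2 = {s2, s8}; fixed.
Sat(EG A[a U AX (q ∨ a)]) = {s2, s8}
s4 ∉ Sat(EG A[a U AX (q ∨ a)]) = {s2, s8}, so the formula does not hold at s4.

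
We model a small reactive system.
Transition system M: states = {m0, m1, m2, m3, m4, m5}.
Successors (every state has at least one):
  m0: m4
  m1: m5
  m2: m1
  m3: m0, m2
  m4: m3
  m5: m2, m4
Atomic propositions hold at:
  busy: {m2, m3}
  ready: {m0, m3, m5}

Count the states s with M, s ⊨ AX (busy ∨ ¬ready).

Sat(¬ready) = {m1, m2, m4}
Sat(busy ∨ ¬ready) = {m1, m2, m3, m4}
Sat(AX (busy ∨ ¬ready)) = {s : every successor in {m1, m2, m3, m4}} = {m0, m2, m4, m5}
|Sat(AX (busy ∨ ¬ready))| = |{m0, m2, m4, m5}| = 4.

4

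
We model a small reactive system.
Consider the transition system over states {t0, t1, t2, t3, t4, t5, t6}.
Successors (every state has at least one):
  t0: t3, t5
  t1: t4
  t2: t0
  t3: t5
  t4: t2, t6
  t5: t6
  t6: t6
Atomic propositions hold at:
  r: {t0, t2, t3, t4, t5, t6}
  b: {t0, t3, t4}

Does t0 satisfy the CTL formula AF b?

AF b: least fixpoint, start Z0 = {t0, t3, t4}, add states with every successor in Z. Z1 = {t0, t1, t2, t3, t4}; fixed.
Sat(AF b) = {t0, t1, t2, t3, t4}
t0 ∈ Sat(AF b) = {t0, t1, t2, t3, t4}, so the formula holds at t0.

Yes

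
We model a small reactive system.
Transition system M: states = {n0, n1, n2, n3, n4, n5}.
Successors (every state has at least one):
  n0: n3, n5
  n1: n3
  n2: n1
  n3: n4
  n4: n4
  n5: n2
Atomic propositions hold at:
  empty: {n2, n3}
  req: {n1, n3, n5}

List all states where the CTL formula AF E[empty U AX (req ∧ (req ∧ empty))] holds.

{n1, n2, n5}

Sat(req ∧ empty) = {n3}
Sat(req ∧ (req ∧ empty)) = {n3}
Sat(AX (req ∧ (req ∧ empty))) = {s : every successor in {n3}} = {n1}
E[empty U AX (req ∧ (req ∧ empty))]: least fixpoint, start Z0 = Sat(AX (req ∧ (req ∧ empty))) = {n1}, add states in Sat(empty) with some successor in Z. Z1 = {n1, n2}; fixed.
Sat(E[empty U AX (req ∧ (req ∧ empty))]) = {n1, n2}
AF E[empty U AX (req ∧ (req ∧ empty))]: least fixpoint, start Z0 = {n1, n2}, add states with every successor in Z. Z1 = {n1, n2, n5}; fixed.
Sat(AF E[empty U AX (req ∧ (req ∧ empty))]) = {n1, n2, n5}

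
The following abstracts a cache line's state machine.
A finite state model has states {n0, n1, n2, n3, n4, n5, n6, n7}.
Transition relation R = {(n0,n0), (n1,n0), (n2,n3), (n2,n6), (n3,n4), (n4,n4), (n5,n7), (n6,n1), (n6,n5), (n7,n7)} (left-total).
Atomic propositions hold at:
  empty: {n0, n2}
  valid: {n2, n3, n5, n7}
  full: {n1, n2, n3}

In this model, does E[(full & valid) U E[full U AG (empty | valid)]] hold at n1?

Yes

Sat(full & valid) = {n2, n3}
Sat(empty | valid) = {n0, n2, n3, n5, n7}
AG (empty | valid): greatest fixpoint, start Z0 = {n0, n2, n3, n5, n7}, keep only states in Sat with every successor in Z. Z1 = {n0, n5, n7}; fixed.
Sat(AG (empty | valid)) = {n0, n5, n7}
E[full U AG (empty | valid)]: least fixpoint, start Z0 = Sat(AG (empty | valid)) = {n0, n5, n7}, add states in Sat(full) with some successor in Z. Z1 = {n0, n1, n5, n7}; fixed.
Sat(E[full U AG (empty | valid)]) = {n0, n1, n5, n7}
E[(full & valid) U E[full U AG (empty | valid)]]: least fixpoint, start Z0 = Sat(E[full U AG (empty | valid)]) = {n0, n1, n5, n7}, add states in Sat(full & valid) with some successor in Z. Already a fixed point.
Sat(E[(full & valid) U E[full U AG (empty | valid)]]) = {n0, n1, n5, n7}
n1 ∈ Sat(E[(full & valid) U E[full U AG (empty | valid)]]) = {n0, n1, n5, n7}, so the formula holds at n1.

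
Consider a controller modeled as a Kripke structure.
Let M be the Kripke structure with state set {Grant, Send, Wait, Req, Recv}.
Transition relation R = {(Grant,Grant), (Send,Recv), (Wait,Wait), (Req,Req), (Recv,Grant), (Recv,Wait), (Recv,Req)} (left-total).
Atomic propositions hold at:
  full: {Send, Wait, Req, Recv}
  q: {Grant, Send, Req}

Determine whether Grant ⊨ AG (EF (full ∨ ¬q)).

No

Sat(¬q) = {Wait, Recv}
Sat(full ∨ ¬q) = {Send, Wait, Req, Recv}
EF (full ∨ ¬q): least fixpoint, start Z0 = {Send, Wait, Req, Recv}, add states with some successor in Z. Already a fixed point.
Sat(EF (full ∨ ¬q)) = {Send, Wait, Req, Recv}
AG (EF (full ∨ ¬q)): greatest fixpoint, start Z0 = {Send, Wait, Req, Recv}, keep only states in Sat with every successor in Z. Z1 = {Send, Wait, Req}; Z2 = {Wait, Req}; fixed.
Sat(AG (EF (full ∨ ¬q))) = {Wait, Req}
Grant ∉ Sat(AG (EF (full ∨ ¬q))) = {Wait, Req}, so the formula does not hold at Grant.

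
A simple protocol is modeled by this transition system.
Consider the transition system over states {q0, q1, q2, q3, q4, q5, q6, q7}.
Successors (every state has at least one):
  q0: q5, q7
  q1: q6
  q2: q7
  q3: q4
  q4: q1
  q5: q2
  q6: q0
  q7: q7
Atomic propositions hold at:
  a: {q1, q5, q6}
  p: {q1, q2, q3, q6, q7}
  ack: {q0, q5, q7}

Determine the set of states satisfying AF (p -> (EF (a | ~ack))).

{q0, q1, q2, q3, q4, q5, q6}

Sat(~ack) = {q1, q2, q3, q4, q6}
Sat(a | ~ack) = {q1, q2, q3, q4, q5, q6}
EF (a | ~ack): least fixpoint, start Z0 = {q1, q2, q3, q4, q5, q6}, add states with some successor in Z. Z1 = {q0, q1, q2, q3, q4, q5, q6}; fixed.
Sat(EF (a | ~ack)) = {q0, q1, q2, q3, q4, q5, q6}
Sat(p -> (EF (a | ~ack))) = {q0, q1, q2, q3, q4, q5, q6}
AF (p -> (EF (a | ~ack))): least fixpoint, start Z0 = {q0, q1, q2, q3, q4, q5, q6}, add states with every successor in Z. Already a fixed point.
Sat(AF (p -> (EF (a | ~ack)))) = {q0, q1, q2, q3, q4, q5, q6}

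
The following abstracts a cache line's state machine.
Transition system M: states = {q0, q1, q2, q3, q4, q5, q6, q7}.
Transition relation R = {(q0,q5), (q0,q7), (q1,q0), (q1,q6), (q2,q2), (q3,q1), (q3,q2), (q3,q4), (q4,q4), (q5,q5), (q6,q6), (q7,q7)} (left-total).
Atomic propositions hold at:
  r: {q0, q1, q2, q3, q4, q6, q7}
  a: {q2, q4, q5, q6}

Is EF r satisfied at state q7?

EF r: least fixpoint, start Z0 = {q0, q1, q2, q3, q4, q6, q7}, add states with some successor in Z. Already a fixed point.
Sat(EF r) = {q0, q1, q2, q3, q4, q6, q7}
q7 ∈ Sat(EF r) = {q0, q1, q2, q3, q4, q6, q7}, so the formula holds at q7.

Yes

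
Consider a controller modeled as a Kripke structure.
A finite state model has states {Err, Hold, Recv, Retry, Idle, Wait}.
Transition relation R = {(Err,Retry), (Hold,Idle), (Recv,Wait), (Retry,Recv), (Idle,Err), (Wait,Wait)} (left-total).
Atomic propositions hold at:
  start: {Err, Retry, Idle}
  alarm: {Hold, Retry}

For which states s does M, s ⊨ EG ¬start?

Sat(¬start) = {Hold, Recv, Wait}
EG ¬start: greatest fixpoint, start Z0 = {Hold, Recv, Wait}, keep only states in Sat with some successor in Z. Z1 = {Recv, Wait}; fixed.
Sat(EG ¬start) = {Recv, Wait}

{Recv, Wait}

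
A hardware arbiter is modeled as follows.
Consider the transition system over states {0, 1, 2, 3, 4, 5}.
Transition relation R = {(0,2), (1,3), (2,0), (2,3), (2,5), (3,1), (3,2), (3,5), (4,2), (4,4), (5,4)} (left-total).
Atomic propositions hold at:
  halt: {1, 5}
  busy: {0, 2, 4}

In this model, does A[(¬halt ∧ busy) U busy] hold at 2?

Sat(¬halt) = {0, 2, 3, 4}
Sat(¬halt ∧ busy) = {0, 2, 4}
A[(¬halt ∧ busy) U busy]: least fixpoint, start Z0 = Sat(busy) = {0, 2, 4}, add states in Sat(¬halt ∧ busy) with every successor in Z. Already a fixed point.
Sat(A[(¬halt ∧ busy) U busy]) = {0, 2, 4}
2 ∈ Sat(A[(¬halt ∧ busy) U busy]) = {0, 2, 4}, so the formula holds at 2.

Yes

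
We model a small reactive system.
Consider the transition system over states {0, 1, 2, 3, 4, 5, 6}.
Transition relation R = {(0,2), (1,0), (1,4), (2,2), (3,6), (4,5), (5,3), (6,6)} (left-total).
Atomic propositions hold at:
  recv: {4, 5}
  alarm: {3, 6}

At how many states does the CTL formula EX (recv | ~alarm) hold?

Sat(~alarm) = {0, 1, 2, 4, 5}
Sat(recv | ~alarm) = {0, 1, 2, 4, 5}
Sat(EX (recv | ~alarm)) = {s : some successor in {0, 1, 2, 4, 5}} = {0, 1, 2, 4}
|Sat(EX (recv | ~alarm))| = |{0, 1, 2, 4}| = 4.

4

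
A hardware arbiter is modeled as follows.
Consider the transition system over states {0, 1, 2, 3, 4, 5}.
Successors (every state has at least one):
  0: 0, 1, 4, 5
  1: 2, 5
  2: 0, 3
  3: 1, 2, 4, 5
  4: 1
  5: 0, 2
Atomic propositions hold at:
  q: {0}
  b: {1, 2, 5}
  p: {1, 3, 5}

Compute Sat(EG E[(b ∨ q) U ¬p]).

Sat(b ∨ q) = {0, 1, 2, 5}
Sat(¬p) = {0, 2, 4}
E[(b ∨ q) U ¬p]: least fixpoint, start Z0 = Sat(¬p) = {0, 2, 4}, add states in Sat(b ∨ q) with some successor in Z. Z1 = {0, 1, 2, 4, 5}; fixed.
Sat(E[(b ∨ q) U ¬p]) = {0, 1, 2, 4, 5}
EG E[(b ∨ q) U ¬p]: greatest fixpoint, start Z0 = {0, 1, 2, 4, 5}, keep only states in Sat with some successor in Z. Already a fixed point.
Sat(EG E[(b ∨ q) U ¬p]) = {0, 1, 2, 4, 5}

{0, 1, 2, 4, 5}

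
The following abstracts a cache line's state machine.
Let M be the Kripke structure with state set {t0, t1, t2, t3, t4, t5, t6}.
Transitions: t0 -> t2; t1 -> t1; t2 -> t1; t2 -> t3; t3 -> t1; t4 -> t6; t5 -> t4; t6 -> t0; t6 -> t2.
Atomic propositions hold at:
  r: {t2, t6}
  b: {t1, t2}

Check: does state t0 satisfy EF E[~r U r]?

Sat(~r) = {t0, t1, t3, t4, t5}
E[~r U r]: least fixpoint, start Z0 = Sat(r) = {t2, t6}, add states in Sat(~r) with some successor in Z. Z1 = {t0, t2, t4, t6}; Z2 = {t0, t2, t4, t5, t6}; fixed.
Sat(E[~r U r]) = {t0, t2, t4, t5, t6}
EF E[~r U r]: least fixpoint, start Z0 = {t0, t2, t4, t5, t6}, add states with some successor in Z. Already a fixed point.
Sat(EF E[~r U r]) = {t0, t2, t4, t5, t6}
t0 ∈ Sat(EF E[~r U r]) = {t0, t2, t4, t5, t6}, so the formula holds at t0.

Yes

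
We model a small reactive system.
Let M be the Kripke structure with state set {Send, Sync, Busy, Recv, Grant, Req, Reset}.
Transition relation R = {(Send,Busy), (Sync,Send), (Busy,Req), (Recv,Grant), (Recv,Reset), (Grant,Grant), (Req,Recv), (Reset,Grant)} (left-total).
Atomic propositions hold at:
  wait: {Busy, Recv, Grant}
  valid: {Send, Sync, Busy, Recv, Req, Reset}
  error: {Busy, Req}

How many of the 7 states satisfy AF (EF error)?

4

EF error: least fixpoint, start Z0 = {Busy, Req}, add states with some successor in Z. Z1 = {Send, Busy, Req}; Z2 = {Send, Sync, Busy, Req}; fixed.
Sat(EF error) = {Send, Sync, Busy, Req}
AF (EF error): least fixpoint, start Z0 = {Send, Sync, Busy, Req}, add states with every successor in Z. Already a fixed point.
Sat(AF (EF error)) = {Send, Sync, Busy, Req}
|Sat(AF (EF error))| = |{Send, Sync, Busy, Req}| = 4.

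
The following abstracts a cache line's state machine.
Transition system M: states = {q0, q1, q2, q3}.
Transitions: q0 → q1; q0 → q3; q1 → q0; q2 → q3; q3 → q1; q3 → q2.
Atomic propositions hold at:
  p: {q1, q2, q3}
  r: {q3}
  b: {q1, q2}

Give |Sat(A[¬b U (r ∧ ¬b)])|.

Sat(¬b) = {q0, q3}
Sat(r ∧ ¬b) = {q3}
A[¬b U (r ∧ ¬b)]: least fixpoint, start Z0 = Sat((r ∧ ¬b)) = {q3}, add states in Sat(¬b) with every successor in Z. Already a fixed point.
Sat(A[¬b U (r ∧ ¬b)]) = {q3}
|Sat(A[¬b U (r ∧ ¬b)])| = |{q3}| = 1.

1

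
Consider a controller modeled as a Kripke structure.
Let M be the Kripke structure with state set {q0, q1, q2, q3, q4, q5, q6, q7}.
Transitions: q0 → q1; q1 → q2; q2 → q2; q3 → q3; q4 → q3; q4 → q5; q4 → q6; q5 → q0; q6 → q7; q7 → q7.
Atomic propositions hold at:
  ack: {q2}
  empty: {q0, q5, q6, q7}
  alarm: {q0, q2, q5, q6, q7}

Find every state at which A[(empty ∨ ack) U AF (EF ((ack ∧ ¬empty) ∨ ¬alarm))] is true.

{q0, q1, q2, q3, q4, q5}

Sat(empty ∨ ack) = {q0, q2, q5, q6, q7}
Sat(¬empty) = {q1, q2, q3, q4}
Sat(ack ∧ ¬empty) = {q2}
Sat(¬alarm) = {q1, q3, q4}
Sat((ack ∧ ¬empty) ∨ ¬alarm) = {q1, q2, q3, q4}
EF ((ack ∧ ¬empty) ∨ ¬alarm): least fixpoint, start Z0 = {q1, q2, q3, q4}, add states with some successor in Z. Z1 = {q0, q1, q2, q3, q4}; Z2 = {q0, q1, q2, q3, q4, q5}; fixed.
Sat(EF ((ack ∧ ¬empty) ∨ ¬alarm)) = {q0, q1, q2, q3, q4, q5}
AF (EF ((ack ∧ ¬empty) ∨ ¬alarm)): least fixpoint, start Z0 = {q0, q1, q2, q3, q4, q5}, add states with every successor in Z. Already a fixed point.
Sat(AF (EF ((ack ∧ ¬empty) ∨ ¬alarm))) = {q0, q1, q2, q3, q4, q5}
A[(empty ∨ ack) U AF (EF ((ack ∧ ¬empty) ∨ ¬alarm))]: least fixpoint, start Z0 = Sat(AF (EF ((ack ∧ ¬empty) ∨ ¬alarm))) = {q0, q1, q2, q3, q4, q5}, add states in Sat(empty ∨ ack) with every successor in Z. Already a fixed point.
Sat(A[(empty ∨ ack) U AF (EF ((ack ∧ ¬empty) ∨ ¬alarm))]) = {q0, q1, q2, q3, q4, q5}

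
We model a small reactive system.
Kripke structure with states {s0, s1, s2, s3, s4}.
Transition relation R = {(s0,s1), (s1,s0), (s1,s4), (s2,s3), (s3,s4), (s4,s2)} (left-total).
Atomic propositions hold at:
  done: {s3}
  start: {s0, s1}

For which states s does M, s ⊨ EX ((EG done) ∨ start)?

EG done: greatest fixpoint, start Z0 = {s3}, keep only states in Sat with some successor in Z. Z1 = ∅; fixed.
Sat(EG done) = ∅
Sat((EG done) ∨ start) = {s0, s1}
Sat(EX ((EG done) ∨ start)) = {s : some successor in {s0, s1}} = {s0, s1}

{s0, s1}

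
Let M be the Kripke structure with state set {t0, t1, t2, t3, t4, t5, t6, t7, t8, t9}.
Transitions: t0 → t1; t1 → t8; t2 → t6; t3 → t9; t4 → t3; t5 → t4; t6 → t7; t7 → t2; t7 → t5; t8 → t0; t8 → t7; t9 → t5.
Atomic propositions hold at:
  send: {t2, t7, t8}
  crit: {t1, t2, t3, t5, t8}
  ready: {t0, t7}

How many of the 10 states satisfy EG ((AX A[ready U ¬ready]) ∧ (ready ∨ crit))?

3

Sat(¬ready) = {t1, t2, t3, t4, t5, t6, t8, t9}
A[ready U ¬ready]: least fixpoint, start Z0 = Sat(¬ready) = {t1, t2, t3, t4, t5, t6, t8, t9}, add states in Sat(ready) with every successor in Z. Z1 = {t0, t1, t2, t3, t4, t5, t6, t7, t8, t9}; fixed.
Sat(A[ready U ¬ready]) = {t0, t1, t2, t3, t4, t5, t6, t7, t8, t9}
Sat(AX A[ready U ¬ready]) = {s : every successor in {t0, t1, t2, t3, t4, t5, t6, t7, t8, t9}} = {t0, t1, t2, t3, t4, t5, t6, t7, t8, t9}
Sat(ready ∨ crit) = {t0, t1, t2, t3, t5, t7, t8}
Sat((AX A[ready U ¬ready]) ∧ (ready ∨ crit)) = {t0, t1, t2, t3, t5, t7, t8}
EG ((AX A[ready U ¬ready]) ∧ (ready ∨ crit)): greatest fixpoint, start Z0 = {t0, t1, t2, t3, t5, t7, t8}, keep only states in Sat with some successor in Z. Z1 = {t0, t1, t7, t8}; Z2 = {t0, t1, t8}; fixed.
Sat(EG ((AX A[ready U ¬ready]) ∧ (ready ∨ crit))) = {t0, t1, t8}
|Sat(EG ((AX A[ready U ¬ready]) ∧ (ready ∨ crit)))| = |{t0, t1, t8}| = 3.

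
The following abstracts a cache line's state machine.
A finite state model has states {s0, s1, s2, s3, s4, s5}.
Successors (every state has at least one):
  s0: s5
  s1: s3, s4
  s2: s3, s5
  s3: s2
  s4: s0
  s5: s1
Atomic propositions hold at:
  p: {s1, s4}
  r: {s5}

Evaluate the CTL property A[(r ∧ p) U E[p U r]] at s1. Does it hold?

Sat(r ∧ p) = ∅
E[p U r]: least fixpoint, start Z0 = Sat(r) = {s5}, add states in Sat(p) with some successor in Z. Already a fixed point.
Sat(E[p U r]) = {s5}
A[(r ∧ p) U E[p U r]]: least fixpoint, start Z0 = Sat(E[p U r]) = {s5}, add states in Sat(r ∧ p) with every successor in Z. Already a fixed point.
Sat(A[(r ∧ p) U E[p U r]]) = {s5}
s1 ∉ Sat(A[(r ∧ p) U E[p U r]]) = {s5}, so the formula does not hold at s1.

No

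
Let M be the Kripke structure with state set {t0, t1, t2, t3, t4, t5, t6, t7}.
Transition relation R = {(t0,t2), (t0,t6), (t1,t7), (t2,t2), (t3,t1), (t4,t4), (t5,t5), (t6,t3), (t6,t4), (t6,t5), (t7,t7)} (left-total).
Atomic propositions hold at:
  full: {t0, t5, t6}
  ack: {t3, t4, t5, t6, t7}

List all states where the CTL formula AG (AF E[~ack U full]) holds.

Sat(~ack) = {t0, t1, t2}
E[~ack U full]: least fixpoint, start Z0 = Sat(full) = {t0, t5, t6}, add states in Sat(~ack) with some successor in Z. Already a fixed point.
Sat(E[~ack U full]) = {t0, t5, t6}
AF E[~ack U full]: least fixpoint, start Z0 = {t0, t5, t6}, add states with every successor in Z. Already a fixed point.
Sat(AF E[~ack U full]) = {t0, t5, t6}
AG (AF E[~ack U full]): greatest fixpoint, start Z0 = {t0, t5, t6}, keep only states in Sat with every successor in Z. Z1 = {t5}; fixed.
Sat(AG (AF E[~ack U full])) = {t5}

{t5}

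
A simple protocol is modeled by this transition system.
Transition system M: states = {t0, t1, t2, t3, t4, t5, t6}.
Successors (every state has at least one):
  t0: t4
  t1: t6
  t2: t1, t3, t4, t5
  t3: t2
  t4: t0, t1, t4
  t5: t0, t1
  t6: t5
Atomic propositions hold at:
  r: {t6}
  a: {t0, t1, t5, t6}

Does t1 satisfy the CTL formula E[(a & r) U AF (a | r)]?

Sat(a & r) = {t6}
Sat(a | r) = {t0, t1, t5, t6}
AF (a | r): least fixpoint, start Z0 = {t0, t1, t5, t6}, add states with every successor in Z. Already a fixed point.
Sat(AF (a | r)) = {t0, t1, t5, t6}
E[(a & r) U AF (a | r)]: least fixpoint, start Z0 = Sat(AF (a | r)) = {t0, t1, t5, t6}, add states in Sat(a & r) with some successor in Z. Already a fixed point.
Sat(E[(a & r) U AF (a | r)]) = {t0, t1, t5, t6}
t1 ∈ Sat(E[(a & r) U AF (a | r)]) = {t0, t1, t5, t6}, so the formula holds at t1.

Yes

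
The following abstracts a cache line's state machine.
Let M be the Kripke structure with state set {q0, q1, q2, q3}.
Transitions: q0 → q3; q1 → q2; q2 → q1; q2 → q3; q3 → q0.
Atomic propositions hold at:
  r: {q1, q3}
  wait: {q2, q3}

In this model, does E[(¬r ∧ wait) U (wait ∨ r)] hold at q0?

No

Sat(¬r) = {q0, q2}
Sat(¬r ∧ wait) = {q2}
Sat(wait ∨ r) = {q1, q2, q3}
E[(¬r ∧ wait) U (wait ∨ r)]: least fixpoint, start Z0 = Sat((wait ∨ r)) = {q1, q2, q3}, add states in Sat(¬r ∧ wait) with some successor in Z. Already a fixed point.
Sat(E[(¬r ∧ wait) U (wait ∨ r)]) = {q1, q2, q3}
q0 ∉ Sat(E[(¬r ∧ wait) U (wait ∨ r)]) = {q1, q2, q3}, so the formula does not hold at q0.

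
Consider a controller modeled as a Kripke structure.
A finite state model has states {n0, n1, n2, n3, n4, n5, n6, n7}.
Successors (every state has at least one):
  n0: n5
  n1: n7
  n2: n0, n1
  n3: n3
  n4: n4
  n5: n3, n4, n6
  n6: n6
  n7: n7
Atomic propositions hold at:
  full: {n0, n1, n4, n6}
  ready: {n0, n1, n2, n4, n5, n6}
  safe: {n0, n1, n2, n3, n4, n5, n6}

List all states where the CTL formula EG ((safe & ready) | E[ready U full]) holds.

{n0, n2, n4, n5, n6}

Sat(safe & ready) = {n0, n1, n2, n4, n5, n6}
E[ready U full]: least fixpoint, start Z0 = Sat(full) = {n0, n1, n4, n6}, add states in Sat(ready) with some successor in Z. Z1 = {n0, n1, n2, n4, n5, n6}; fixed.
Sat(E[ready U full]) = {n0, n1, n2, n4, n5, n6}
Sat((safe & ready) | E[ready U full]) = {n0, n1, n2, n4, n5, n6}
EG ((safe & ready) | E[ready U full]): greatest fixpoint, start Z0 = {n0, n1, n2, n4, n5, n6}, keep only states in Sat with some successor in Z. Z1 = {n0, n2, n4, n5, n6}; fixed.
Sat(EG ((safe & ready) | E[ready U full])) = {n0, n2, n4, n5, n6}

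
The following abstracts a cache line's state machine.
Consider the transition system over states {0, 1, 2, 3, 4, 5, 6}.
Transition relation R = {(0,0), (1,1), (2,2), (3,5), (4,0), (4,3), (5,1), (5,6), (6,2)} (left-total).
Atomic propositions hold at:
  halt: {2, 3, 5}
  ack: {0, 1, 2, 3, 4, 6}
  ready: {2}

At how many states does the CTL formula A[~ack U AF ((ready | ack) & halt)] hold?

3

Sat(~ack) = {5}
Sat(ready | ack) = {0, 1, 2, 3, 4, 6}
Sat((ready | ack) & halt) = {2, 3}
AF ((ready | ack) & halt): least fixpoint, start Z0 = {2, 3}, add states with every successor in Z. Z1 = {2, 3, 6}; fixed.
Sat(AF ((ready | ack) & halt)) = {2, 3, 6}
A[~ack U AF ((ready | ack) & halt)]: least fixpoint, start Z0 = Sat(AF ((ready | ack) & halt)) = {2, 3, 6}, add states in Sat(~ack) with every successor in Z. Already a fixed point.
Sat(A[~ack U AF ((ready | ack) & halt)]) = {2, 3, 6}
|Sat(A[~ack U AF ((ready | ack) & halt)])| = |{2, 3, 6}| = 3.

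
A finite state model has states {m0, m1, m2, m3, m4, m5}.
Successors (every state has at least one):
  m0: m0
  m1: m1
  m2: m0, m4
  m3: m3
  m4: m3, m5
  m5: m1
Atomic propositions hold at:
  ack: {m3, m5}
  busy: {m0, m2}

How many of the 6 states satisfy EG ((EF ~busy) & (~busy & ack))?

Sat(~busy) = {m1, m3, m4, m5}
EF ~busy: least fixpoint, start Z0 = {m1, m3, m4, m5}, add states with some successor in Z. Z1 = {m1, m2, m3, m4, m5}; fixed.
Sat(EF ~busy) = {m1, m2, m3, m4, m5}
Sat(~busy & ack) = {m3, m5}
Sat((EF ~busy) & (~busy & ack)) = {m3, m5}
EG ((EF ~busy) & (~busy & ack)): greatest fixpoint, start Z0 = {m3, m5}, keep only states in Sat with some successor in Z. Z1 = {m3}; fixed.
Sat(EG ((EF ~busy) & (~busy & ack))) = {m3}
|Sat(EG ((EF ~busy) & (~busy & ack)))| = |{m3}| = 1.

1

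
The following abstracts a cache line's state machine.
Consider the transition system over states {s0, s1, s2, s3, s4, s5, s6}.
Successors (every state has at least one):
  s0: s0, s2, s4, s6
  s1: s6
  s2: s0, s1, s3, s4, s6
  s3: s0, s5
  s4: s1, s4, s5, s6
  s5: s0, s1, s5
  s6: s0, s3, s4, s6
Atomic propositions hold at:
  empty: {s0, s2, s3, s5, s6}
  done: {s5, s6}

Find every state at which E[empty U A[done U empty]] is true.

{s0, s2, s3, s5, s6}

A[done U empty]: least fixpoint, start Z0 = Sat(empty) = {s0, s2, s3, s5, s6}, add states in Sat(done) with every successor in Z. Already a fixed point.
Sat(A[done U empty]) = {s0, s2, s3, s5, s6}
E[empty U A[done U empty]]: least fixpoint, start Z0 = Sat(A[done U empty]) = {s0, s2, s3, s5, s6}, add states in Sat(empty) with some successor in Z. Already a fixed point.
Sat(E[empty U A[done U empty]]) = {s0, s2, s3, s5, s6}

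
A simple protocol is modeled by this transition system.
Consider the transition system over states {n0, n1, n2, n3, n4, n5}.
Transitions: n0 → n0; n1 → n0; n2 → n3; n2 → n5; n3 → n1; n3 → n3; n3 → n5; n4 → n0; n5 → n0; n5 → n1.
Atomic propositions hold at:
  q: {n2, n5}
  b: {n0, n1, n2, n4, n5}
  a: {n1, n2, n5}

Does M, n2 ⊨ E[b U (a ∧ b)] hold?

Yes

Sat(a ∧ b) = {n1, n2, n5}
E[b U (a ∧ b)]: least fixpoint, start Z0 = Sat((a ∧ b)) = {n1, n2, n5}, add states in Sat(b) with some successor in Z. Already a fixed point.
Sat(E[b U (a ∧ b)]) = {n1, n2, n5}
n2 ∈ Sat(E[b U (a ∧ b)]) = {n1, n2, n5}, so the formula holds at n2.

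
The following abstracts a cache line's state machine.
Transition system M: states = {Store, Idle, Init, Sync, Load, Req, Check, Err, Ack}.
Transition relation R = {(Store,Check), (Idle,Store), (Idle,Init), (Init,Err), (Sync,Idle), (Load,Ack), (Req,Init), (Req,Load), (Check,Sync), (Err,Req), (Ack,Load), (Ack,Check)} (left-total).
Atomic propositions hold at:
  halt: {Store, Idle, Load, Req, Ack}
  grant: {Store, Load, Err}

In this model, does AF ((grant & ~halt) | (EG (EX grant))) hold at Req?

Sat(~halt) = {Init, Sync, Check, Err}
Sat(grant & ~halt) = {Err}
Sat(EX grant) = {s : some successor in {Store, Load, Err}} = {Idle, Init, Req, Ack}
EG (EX grant): greatest fixpoint, start Z0 = {Idle, Init, Req, Ack}, keep only states in Sat with some successor in Z. Z1 = {Idle, Req}; Z2 = ∅; fixed.
Sat(EG (EX grant)) = ∅
Sat((grant & ~halt) | (EG (EX grant))) = {Err}
AF ((grant & ~halt) | (EG (EX grant))): least fixpoint, start Z0 = {Err}, add states with every successor in Z. Z1 = {Init, Err}; fixed.
Sat(AF ((grant & ~halt) | (EG (EX grant)))) = {Init, Err}
Req ∉ Sat(AF ((grant & ~halt) | (EG (EX grant)))) = {Init, Err}, so the formula does not hold at Req.

No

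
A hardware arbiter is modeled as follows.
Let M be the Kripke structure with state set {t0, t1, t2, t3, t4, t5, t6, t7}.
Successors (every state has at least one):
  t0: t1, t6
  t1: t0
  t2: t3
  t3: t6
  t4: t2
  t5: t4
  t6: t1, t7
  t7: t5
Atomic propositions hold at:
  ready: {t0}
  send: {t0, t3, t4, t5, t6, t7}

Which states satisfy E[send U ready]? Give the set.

{t0}

E[send U ready]: least fixpoint, start Z0 = Sat(ready) = {t0}, add states in Sat(send) with some successor in Z. Already a fixed point.
Sat(E[send U ready]) = {t0}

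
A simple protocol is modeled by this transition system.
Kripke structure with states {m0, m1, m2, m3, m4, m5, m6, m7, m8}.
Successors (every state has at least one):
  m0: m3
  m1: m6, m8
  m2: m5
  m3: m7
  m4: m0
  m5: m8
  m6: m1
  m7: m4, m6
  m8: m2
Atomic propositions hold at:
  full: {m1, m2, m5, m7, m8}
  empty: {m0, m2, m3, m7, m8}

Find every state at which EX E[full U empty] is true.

{m0, m1, m2, m3, m4, m5, m6, m8}

E[full U empty]: least fixpoint, start Z0 = Sat(empty) = {m0, m2, m3, m7, m8}, add states in Sat(full) with some successor in Z. Z1 = {m0, m1, m2, m3, m5, m7, m8}; fixed.
Sat(E[full U empty]) = {m0, m1, m2, m3, m5, m7, m8}
Sat(EX E[full U empty]) = {s : some successor in {m0, m1, m2, m3, m5, m7, m8}} = {m0, m1, m2, m3, m4, m5, m6, m8}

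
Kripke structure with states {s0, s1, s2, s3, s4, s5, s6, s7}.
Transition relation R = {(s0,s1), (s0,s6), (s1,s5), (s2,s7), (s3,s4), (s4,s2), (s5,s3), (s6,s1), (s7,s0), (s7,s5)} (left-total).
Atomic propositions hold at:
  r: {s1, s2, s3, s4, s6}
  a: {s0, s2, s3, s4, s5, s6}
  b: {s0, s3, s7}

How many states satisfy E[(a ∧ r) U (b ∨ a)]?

7

Sat(a ∧ r) = {s2, s3, s4, s6}
Sat(b ∨ a) = {s0, s2, s3, s4, s5, s6, s7}
E[(a ∧ r) U (b ∨ a)]: least fixpoint, start Z0 = Sat((b ∨ a)) = {s0, s2, s3, s4, s5, s6, s7}, add states in Sat(a ∧ r) with some successor in Z. Already a fixed point.
Sat(E[(a ∧ r) U (b ∨ a)]) = {s0, s2, s3, s4, s5, s6, s7}
|Sat(E[(a ∧ r) U (b ∨ a)])| = |{s0, s2, s3, s4, s5, s6, s7}| = 7.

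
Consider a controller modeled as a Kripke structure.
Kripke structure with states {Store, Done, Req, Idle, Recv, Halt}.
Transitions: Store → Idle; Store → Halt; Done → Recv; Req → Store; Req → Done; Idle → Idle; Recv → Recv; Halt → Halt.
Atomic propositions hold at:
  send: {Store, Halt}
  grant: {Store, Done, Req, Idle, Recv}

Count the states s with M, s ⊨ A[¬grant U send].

Sat(¬grant) = {Halt}
A[¬grant U send]: least fixpoint, start Z0 = Sat(send) = {Store, Halt}, add states in Sat(¬grant) with every successor in Z. Already a fixed point.
Sat(A[¬grant U send]) = {Store, Halt}
|Sat(A[¬grant U send])| = |{Store, Halt}| = 2.

2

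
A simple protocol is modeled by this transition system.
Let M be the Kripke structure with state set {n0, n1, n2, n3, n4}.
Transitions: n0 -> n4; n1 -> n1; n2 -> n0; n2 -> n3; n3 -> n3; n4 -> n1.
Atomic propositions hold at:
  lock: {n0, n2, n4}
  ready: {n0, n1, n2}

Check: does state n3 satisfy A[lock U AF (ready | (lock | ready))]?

Sat(lock | ready) = {n0, n1, n2, n4}
Sat(ready | (lock | ready)) = {n0, n1, n2, n4}
AF (ready | (lock | ready)): least fixpoint, start Z0 = {n0, n1, n2, n4}, add states with every successor in Z. Already a fixed point.
Sat(AF (ready | (lock | ready))) = {n0, n1, n2, n4}
A[lock U AF (ready | (lock | ready))]: least fixpoint, start Z0 = Sat(AF (ready | (lock | ready))) = {n0, n1, n2, n4}, add states in Sat(lock) with every successor in Z. Already a fixed point.
Sat(A[lock U AF (ready | (lock | ready))]) = {n0, n1, n2, n4}
n3 ∉ Sat(A[lock U AF (ready | (lock | ready))]) = {n0, n1, n2, n4}, so the formula does not hold at n3.

No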